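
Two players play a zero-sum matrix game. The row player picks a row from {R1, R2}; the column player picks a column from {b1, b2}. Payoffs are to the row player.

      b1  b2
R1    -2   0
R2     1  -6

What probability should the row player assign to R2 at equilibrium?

Row minima: R1 → -2, R2 → -6; maximin = -2.
Column maxima: b1 → 1, b2 → 0; minimax = 0.
-2 ≠ 0, so there is no saddle point; optimal play is mixed.
Let the row player play R1 with probability p. Expected payoff against b1: (-2)p + 1(1−p) = −3p + 1; against b2: 0p + (-6)(1−p) = 6p − 6.
Setting these equal: −3p + 1 = 6p − 6 ⇒ −9p = -7 ⇒ p = 7/9, and the value is (-3)·(7/9) + 1 = -4/3.
For the column player: with q = P(b1), equating R1's and R2's payoffs gives −2q = 7q − 6 ⇒ q = 2/3.

2/9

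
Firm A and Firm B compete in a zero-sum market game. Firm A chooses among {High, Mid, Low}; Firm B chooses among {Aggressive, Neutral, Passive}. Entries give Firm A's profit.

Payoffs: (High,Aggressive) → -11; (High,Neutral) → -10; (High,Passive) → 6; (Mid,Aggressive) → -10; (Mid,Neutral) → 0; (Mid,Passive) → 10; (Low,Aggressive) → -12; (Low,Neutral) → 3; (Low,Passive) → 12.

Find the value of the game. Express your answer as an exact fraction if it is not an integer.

-10

Row minima: High → -11, Mid → -10, Low → -12; maximin = -10.
Column maxima: Aggressive → -10, Neutral → 3, Passive → 12; minimax = -10.
Since maximin = minimax = -10, there is a saddle point and the value is -10.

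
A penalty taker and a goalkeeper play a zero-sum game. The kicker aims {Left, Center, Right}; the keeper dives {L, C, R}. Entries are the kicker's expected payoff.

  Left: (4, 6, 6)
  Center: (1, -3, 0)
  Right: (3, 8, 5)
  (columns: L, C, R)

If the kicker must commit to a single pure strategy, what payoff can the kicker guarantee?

4

Row minima: Left → 4, Center → -3, Right → 3.
The best of these is 4.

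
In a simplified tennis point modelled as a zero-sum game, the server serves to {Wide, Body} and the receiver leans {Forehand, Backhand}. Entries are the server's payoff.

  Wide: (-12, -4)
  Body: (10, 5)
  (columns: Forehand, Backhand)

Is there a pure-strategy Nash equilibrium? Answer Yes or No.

Row minima: Wide → -12, Body → 5; maximin = 5.
Column maxima: Forehand → 10, Backhand → 5; minimax = 5.
maximin = minimax = 5, so a saddle point exists.

Yes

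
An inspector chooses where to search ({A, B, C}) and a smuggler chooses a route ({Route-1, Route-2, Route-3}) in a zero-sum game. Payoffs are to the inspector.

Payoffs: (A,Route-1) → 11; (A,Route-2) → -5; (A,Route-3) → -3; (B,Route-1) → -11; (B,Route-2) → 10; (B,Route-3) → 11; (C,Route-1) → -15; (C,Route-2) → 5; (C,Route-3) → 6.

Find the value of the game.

Row minima: A → -5, B → -11, C → -15; maximin = -5.
Column maxima: Route-1 → 11, Route-2 → 10, Route-3 → 11; minimax = 10.
-5 ≠ 10, so there is no saddle point; optimal play is mixed.
C is strictly dominated by B, so the inspector never plays it.
Route-3 is strictly dominated by Route-2 (it gives the inspector strictly more in every row), so the smuggler never plays it.
On the remaining 2×2 (A, B vs Route-1, Route-2):
Let the inspector play A with probability p. Expected payoff against Route-1: 11p + (-11)(1−p) = 22p − 11; against Route-2: (-5)p + 10(1−p) = −15p + 10.
Setting these equal: 22p − 11 = −15p + 10 ⇒ 37p = 21 ⇒ p = 21/37, and the value is (22)·(21/37) − 11 = 55/37.
For the smuggler: with q = P(Route-1), equating A's and B's payoffs gives 16q − 5 = −21q + 10 ⇒ q = 15/37.

55/37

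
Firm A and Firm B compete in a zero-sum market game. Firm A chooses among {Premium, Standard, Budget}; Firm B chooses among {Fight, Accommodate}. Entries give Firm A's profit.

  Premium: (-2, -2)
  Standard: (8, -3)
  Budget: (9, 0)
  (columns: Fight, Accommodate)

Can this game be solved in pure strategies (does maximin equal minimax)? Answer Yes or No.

Row minima: Premium → -2, Standard → -3, Budget → 0; maximin = 0.
Column maxima: Fight → 9, Accommodate → 0; minimax = 0.
maximin = minimax = 0, so a saddle point exists.

Yes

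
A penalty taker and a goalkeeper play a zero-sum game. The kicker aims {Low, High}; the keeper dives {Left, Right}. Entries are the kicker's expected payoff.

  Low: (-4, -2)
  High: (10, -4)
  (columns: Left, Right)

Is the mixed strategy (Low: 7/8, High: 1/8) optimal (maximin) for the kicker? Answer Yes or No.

Yes

Against Left this mix gives (7/8)·(-4) + (1/8)·10 = -9/4.
Against Right this mix gives (7/8)·(-2) + (1/8)·(-4) = -9/4.
All of the keeper's active replies (Left, Right) yield -9/4, and no column does worse for the kicker. The mix makes the keeper indifferent and guarantees -9/4, so it is optimal.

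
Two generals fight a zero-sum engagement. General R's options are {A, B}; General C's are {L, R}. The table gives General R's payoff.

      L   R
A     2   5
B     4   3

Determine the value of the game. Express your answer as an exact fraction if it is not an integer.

7/2

Row minima: A → 2, B → 3; maximin = 3.
Column maxima: L → 4, R → 5; minimax = 4.
3 ≠ 4, so there is no saddle point; optimal play is mixed.
Let General R play A with probability p. Expected payoff against L: 2p + 4(1−p) = −2p + 4; against R: 5p + 3(1−p) = 2p + 3.
Setting these equal: −2p + 4 = 2p + 3 ⇒ −4p = -1 ⇒ p = 1/4, and the value is (-2)·(1/4) + 4 = 7/2.
For General C: with q = P(L), equating A's and B's payoffs gives −3q + 5 = q + 3 ⇒ q = 1/2.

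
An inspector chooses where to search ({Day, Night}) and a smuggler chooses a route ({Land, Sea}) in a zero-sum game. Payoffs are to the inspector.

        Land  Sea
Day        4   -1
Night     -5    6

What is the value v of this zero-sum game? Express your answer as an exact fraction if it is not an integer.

Row minima: Day → -1, Night → -5; maximin = -1.
Column maxima: Land → 4, Sea → 6; minimax = 4.
-1 ≠ 4, so there is no saddle point; optimal play is mixed.
Let the inspector play Day with probability p. Expected payoff against Land: 4p + (-5)(1−p) = 9p − 5; against Sea: (-1)p + 6(1−p) = −7p + 6.
Setting these equal: 9p − 5 = −7p + 6 ⇒ 16p = 11 ⇒ p = 11/16, and the value is (9)·(11/16) − 5 = 19/16.
For the smuggler: with q = P(Land), equating Day's and Night's payoffs gives 5q − 1 = −11q + 6 ⇒ q = 7/16.

19/16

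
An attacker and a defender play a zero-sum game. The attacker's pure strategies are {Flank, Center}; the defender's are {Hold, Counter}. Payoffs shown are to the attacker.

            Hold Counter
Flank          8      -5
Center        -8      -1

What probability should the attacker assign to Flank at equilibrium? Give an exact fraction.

7/20

Row minima: Flank → -5, Center → -8; maximin = -5.
Column maxima: Hold → 8, Counter → -1; minimax = -1.
-5 ≠ -1, so there is no saddle point; optimal play is mixed.
Let the attacker play Flank with probability p. Expected payoff against Hold: 8p + (-8)(1−p) = 16p − 8; against Counter: (-5)p + (-1)(1−p) = −4p − 1.
Setting these equal: 16p − 8 = −4p − 1 ⇒ 20p = 7 ⇒ p = 7/20, and the value is (16)·(7/20) − 8 = -12/5.
For the defender: with q = P(Hold), equating Flank's and Center's payoffs gives 13q − 5 = −7q − 1 ⇒ q = 1/5.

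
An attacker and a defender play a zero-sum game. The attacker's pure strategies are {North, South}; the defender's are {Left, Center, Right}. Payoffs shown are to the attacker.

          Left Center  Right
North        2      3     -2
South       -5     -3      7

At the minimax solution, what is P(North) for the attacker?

Row minima: North → -2, South → -5; maximin = -2.
Column maxima: Left → 2, Center → 3, Right → 7; minimax = 2.
-2 ≠ 2, so there is no saddle point; optimal play is mixed.
Center is strictly dominated by Left (it gives the attacker strictly more in every row), so the defender never plays it.
On the remaining 2×2 (North, South vs Left, Right):
Let the attacker play North with probability p. Expected payoff against Left: 2p + (-5)(1−p) = 7p − 5; against Right: (-2)p + 7(1−p) = −9p + 7.
Setting these equal: 7p − 5 = −9p + 7 ⇒ 16p = 12 ⇒ p = 3/4, and the value is (7)·(3/4) − 5 = 1/4.
For the defender: with q = P(Left), equating North's and South's payoffs gives 4q − 2 = −12q + 7 ⇒ q = 9/16.

3/4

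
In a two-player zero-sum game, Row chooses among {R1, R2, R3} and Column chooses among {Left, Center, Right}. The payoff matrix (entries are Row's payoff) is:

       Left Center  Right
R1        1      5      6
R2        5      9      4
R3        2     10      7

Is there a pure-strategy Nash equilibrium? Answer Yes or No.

No

Row minima: R1 → 1, R2 → 4, R3 → 2; maximin = 4.
Column maxima: Left → 5, Center → 10, Right → 7; minimax = 5.
4 ≠ 5, so no pure-strategy equilibrium exists.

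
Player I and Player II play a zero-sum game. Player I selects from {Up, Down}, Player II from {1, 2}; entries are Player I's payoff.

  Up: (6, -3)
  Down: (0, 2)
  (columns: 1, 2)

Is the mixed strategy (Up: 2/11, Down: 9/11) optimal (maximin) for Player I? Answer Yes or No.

Against 1 this mix gives (2/11)·6 + (9/11)·0 = 12/11.
Against 2 this mix gives (2/11)·(-3) + (9/11)·2 = 12/11.
All of Player II's active replies (1, 2) yield 12/11, and no column does worse for Player I. The mix makes Player II indifferent and guarantees 12/11, so it is optimal.

Yes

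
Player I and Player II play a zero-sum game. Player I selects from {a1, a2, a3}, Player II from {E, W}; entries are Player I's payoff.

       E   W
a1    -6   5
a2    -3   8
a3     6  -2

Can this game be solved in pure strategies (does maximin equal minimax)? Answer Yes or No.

No

Row minima: a1 → -6, a2 → -3, a3 → -2; maximin = -2.
Column maxima: E → 6, W → 8; minimax = 6.
-2 ≠ 6, so no pure-strategy equilibrium exists.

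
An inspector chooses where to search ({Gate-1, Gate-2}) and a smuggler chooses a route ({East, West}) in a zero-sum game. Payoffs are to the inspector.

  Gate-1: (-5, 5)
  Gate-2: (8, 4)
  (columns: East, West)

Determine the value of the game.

Row minima: Gate-1 → -5, Gate-2 → 4; maximin = 4.
Column maxima: East → 8, West → 5; minimax = 5.
4 ≠ 5, so there is no saddle point; optimal play is mixed.
Let the inspector play Gate-1 with probability p. Expected payoff against East: (-5)p + 8(1−p) = −13p + 8; against West: 5p + 4(1−p) = p + 4.
Setting these equal: −13p + 8 = p + 4 ⇒ −14p = -4 ⇒ p = 2/7, and the value is (-13)·(2/7) + 8 = 30/7.
For the smuggler: with q = P(East), equating Gate-1's and Gate-2's payoffs gives −10q + 5 = 4q + 4 ⇒ q = 1/14.

30/7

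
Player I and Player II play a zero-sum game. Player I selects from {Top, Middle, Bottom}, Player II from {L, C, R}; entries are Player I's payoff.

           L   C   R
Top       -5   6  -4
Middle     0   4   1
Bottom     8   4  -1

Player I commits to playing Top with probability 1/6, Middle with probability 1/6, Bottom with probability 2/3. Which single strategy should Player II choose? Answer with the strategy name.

R

If Player II plays L, Player I's expected payoff is (1/6)·(-5) + (1/6)·0 + (2/3)·8 = 9/2.
If Player II plays C, Player I's expected payoff is (1/6)·6 + (1/6)·4 + (2/3)·4 = 13/3.
If Player II plays R, Player I's expected payoff is (1/6)·(-4) + (1/6)·1 + (2/3)·(-1) = -7/6.
Player II minimizes Player I's payoff; the smallest is -7/6, so the best response is R.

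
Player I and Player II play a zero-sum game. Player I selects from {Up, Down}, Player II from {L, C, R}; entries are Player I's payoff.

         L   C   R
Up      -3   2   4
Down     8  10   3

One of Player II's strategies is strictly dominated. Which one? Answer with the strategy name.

C

L holds Player I's payoff strictly below C in every row: -3 < 2, 8 < 10.
So C is strictly dominated for Player II.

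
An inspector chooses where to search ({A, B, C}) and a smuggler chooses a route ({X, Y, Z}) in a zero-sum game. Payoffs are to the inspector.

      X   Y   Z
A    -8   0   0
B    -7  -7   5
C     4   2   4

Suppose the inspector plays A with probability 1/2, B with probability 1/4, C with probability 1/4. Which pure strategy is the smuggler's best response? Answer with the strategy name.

X

If the smuggler plays X, the inspector's expected payoff is (1/2)·(-8) + (1/4)·(-7) + (1/4)·4 = -19/4.
If the smuggler plays Y, the inspector's expected payoff is (1/2)·0 + (1/4)·(-7) + (1/4)·2 = -5/4.
If the smuggler plays Z, the inspector's expected payoff is (1/2)·0 + (1/4)·5 + (1/4)·4 = 9/4.
The smuggler minimizes the inspector's payoff; the smallest is -19/4, so the best response is X.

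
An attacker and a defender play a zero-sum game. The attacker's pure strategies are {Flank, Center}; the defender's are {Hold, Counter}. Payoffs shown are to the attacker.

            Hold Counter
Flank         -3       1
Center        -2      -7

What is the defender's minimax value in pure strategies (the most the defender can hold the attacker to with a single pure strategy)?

-2

Column maxima: Hold → -2, Counter → 1.
The smallest of these is -2.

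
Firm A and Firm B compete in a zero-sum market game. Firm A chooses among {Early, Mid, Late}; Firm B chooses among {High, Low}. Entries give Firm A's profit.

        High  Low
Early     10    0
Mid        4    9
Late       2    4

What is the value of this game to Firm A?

6

Row minima: Early → 0, Mid → 4, Late → 2; maximin = 4.
Column maxima: High → 10, Low → 9; minimax = 9.
4 ≠ 9, so there is no saddle point; optimal play is mixed.
Late is strictly dominated by Mid, so Firm A never plays it.
On the remaining 2×2 (Early, Mid vs High, Low):
Let Firm A play Early with probability p. Expected payoff against High: 10p + 4(1−p) = 6p + 4; against Low: 0p + 9(1−p) = −9p + 9.
Setting these equal: 6p + 4 = −9p + 9 ⇒ 15p = 5 ⇒ p = 1/3, and the value is (6)·(1/3) + 4 = 6.
For Firm B: with q = P(High), equating Early's and Mid's payoffs gives 10q = −5q + 9 ⇒ q = 3/5.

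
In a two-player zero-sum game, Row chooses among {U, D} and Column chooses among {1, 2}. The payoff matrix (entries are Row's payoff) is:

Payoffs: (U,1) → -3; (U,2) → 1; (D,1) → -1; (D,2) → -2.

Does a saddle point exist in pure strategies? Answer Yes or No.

No

Row minima: U → -3, D → -2; maximin = -2.
Column maxima: 1 → -1, 2 → 1; minimax = -1.
-2 ≠ -1, so no pure-strategy equilibrium exists.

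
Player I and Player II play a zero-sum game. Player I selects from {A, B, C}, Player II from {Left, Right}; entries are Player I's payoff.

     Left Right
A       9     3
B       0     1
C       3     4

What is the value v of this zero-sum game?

27/7

Row minima: A → 3, B → 0, C → 3; maximin = 3.
Column maxima: Left → 9, Right → 4; minimax = 4.
3 ≠ 4, so there is no saddle point; optimal play is mixed.
B is strictly dominated by A, so Player I never plays it.
On the remaining 2×2 (A, C vs Left, Right):
Let Player I play A with probability p. Expected payoff against Left: 9p + 3(1−p) = 6p + 3; against Right: 3p + 4(1−p) = −p + 4.
Setting these equal: 6p + 3 = −p + 4 ⇒ 7p = 1 ⇒ p = 1/7, and the value is (6)·(1/7) + 3 = 27/7.
For Player II: with q = P(Left), equating A's and C's payoffs gives 6q + 3 = −q + 4 ⇒ q = 1/7.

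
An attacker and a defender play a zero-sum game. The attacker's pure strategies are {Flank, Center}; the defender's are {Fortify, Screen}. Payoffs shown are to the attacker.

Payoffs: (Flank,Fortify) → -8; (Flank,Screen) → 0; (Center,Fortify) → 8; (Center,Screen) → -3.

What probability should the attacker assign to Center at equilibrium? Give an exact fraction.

Row minima: Flank → -8, Center → -3; maximin = -3.
Column maxima: Fortify → 8, Screen → 0; minimax = 0.
-3 ≠ 0, so there is no saddle point; optimal play is mixed.
Let the attacker play Flank with probability p. Expected payoff against Fortify: (-8)p + 8(1−p) = −16p + 8; against Screen: 0p + (-3)(1−p) = 3p − 3.
Setting these equal: −16p + 8 = 3p − 3 ⇒ −19p = -11 ⇒ p = 11/19, and the value is (-16)·(11/19) + 8 = -24/19.
For the defender: with q = P(Fortify), equating Flank's and Center's payoffs gives −8q = 11q − 3 ⇒ q = 3/19.

8/19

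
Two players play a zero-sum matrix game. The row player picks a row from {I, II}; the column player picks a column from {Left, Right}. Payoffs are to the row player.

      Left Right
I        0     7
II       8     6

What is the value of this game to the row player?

Row minima: I → 0, II → 6; maximin = 6.
Column maxima: Left → 8, Right → 7; minimax = 7.
6 ≠ 7, so there is no saddle point; optimal play is mixed.
Let the row player play I with probability p. Expected payoff against Left: 0p + 8(1−p) = −8p + 8; against Right: 7p + 6(1−p) = p + 6.
Setting these equal: −8p + 8 = p + 6 ⇒ −9p = -2 ⇒ p = 2/9, and the value is (-8)·(2/9) + 8 = 56/9.
For the column player: with q = P(Left), equating I's and II's payoffs gives −7q + 7 = 2q + 6 ⇒ q = 1/9.

56/9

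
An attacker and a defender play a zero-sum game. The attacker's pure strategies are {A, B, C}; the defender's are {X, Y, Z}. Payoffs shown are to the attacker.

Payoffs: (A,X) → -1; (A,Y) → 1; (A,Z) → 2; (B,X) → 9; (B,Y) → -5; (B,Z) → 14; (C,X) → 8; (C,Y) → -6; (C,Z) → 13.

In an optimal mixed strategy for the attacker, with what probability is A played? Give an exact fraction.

Row minima: A → -1, B → -5, C → -6; maximin = -1.
Column maxima: X → 9, Y → 1, Z → 14; minimax = 1.
-1 ≠ 1, so there is no saddle point; optimal play is mixed.
C is strictly dominated by B, so the attacker never plays it.
Z is strictly dominated by X (it gives the attacker strictly more in every row), so the defender never plays it.
On the remaining 2×2 (A, B vs X, Y):
Let the attacker play A with probability p. Expected payoff against X: (-1)p + 9(1−p) = −10p + 9; against Y: 1p + (-5)(1−p) = 6p − 5.
Setting these equal: −10p + 9 = 6p − 5 ⇒ −16p = -14 ⇒ p = 7/8, and the value is (-10)·(7/8) + 9 = 1/4.
For the defender: with q = P(X), equating A's and B's payoffs gives −2q + 1 = 14q − 5 ⇒ q = 3/8.

7/8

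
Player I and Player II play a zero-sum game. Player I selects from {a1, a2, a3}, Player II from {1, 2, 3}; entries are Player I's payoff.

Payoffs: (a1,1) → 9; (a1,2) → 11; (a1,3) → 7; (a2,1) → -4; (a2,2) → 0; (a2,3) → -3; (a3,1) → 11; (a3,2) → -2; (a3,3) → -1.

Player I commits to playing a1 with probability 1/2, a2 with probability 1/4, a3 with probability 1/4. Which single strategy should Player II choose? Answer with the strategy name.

If Player II plays 1, Player I's expected payoff is (1/2)·9 + (1/4)·(-4) + (1/4)·11 = 25/4.
If Player II plays 2, Player I's expected payoff is (1/2)·11 + (1/4)·0 + (1/4)·(-2) = 5.
If Player II plays 3, Player I's expected payoff is (1/2)·7 + (1/4)·(-3) + (1/4)·(-1) = 5/2.
Player II minimizes Player I's payoff; the smallest is 5/2, so the best response is 3.

3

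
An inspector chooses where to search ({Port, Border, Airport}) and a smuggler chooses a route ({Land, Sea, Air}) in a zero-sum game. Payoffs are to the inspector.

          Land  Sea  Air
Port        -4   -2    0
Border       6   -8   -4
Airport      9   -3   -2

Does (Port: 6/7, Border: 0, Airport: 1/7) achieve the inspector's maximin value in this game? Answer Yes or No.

Yes

Against Land this mix gives (6/7)·(-4) + (1/7)·9 = -15/7.
Against Sea this mix gives (6/7)·(-2) + (1/7)·(-3) = -15/7.
Against Air this mix gives (6/7)·0 + (1/7)·(-2) = -2/7.
All of the smuggler's active replies (Land, Sea) yield -15/7, and no column does worse for the inspector. The mix makes the smuggler indifferent and guarantees -15/7, so it is optimal.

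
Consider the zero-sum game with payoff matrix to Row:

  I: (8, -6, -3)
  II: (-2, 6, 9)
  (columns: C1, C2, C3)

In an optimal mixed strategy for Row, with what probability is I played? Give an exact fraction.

Row minima: I → -6, II → -2; maximin = -2.
Column maxima: C1 → 8, C2 → 6, C3 → 9; minimax = 6.
-2 ≠ 6, so there is no saddle point; optimal play is mixed.
C3 is strictly dominated by C2 (it gives Row strictly more in every row), so Column never plays it.
On the remaining 2×2 (I, II vs C1, C2):
Let Row play I with probability p. Expected payoff against C1: 8p + (-2)(1−p) = 10p − 2; against C2: (-6)p + 6(1−p) = −12p + 6.
Setting these equal: 10p − 2 = −12p + 6 ⇒ 22p = 8 ⇒ p = 4/11, and the value is (10)·(4/11) − 2 = 18/11.
For Column: with q = P(C1), equating I's and II's payoffs gives 14q − 6 = −8q + 6 ⇒ q = 6/11.

4/11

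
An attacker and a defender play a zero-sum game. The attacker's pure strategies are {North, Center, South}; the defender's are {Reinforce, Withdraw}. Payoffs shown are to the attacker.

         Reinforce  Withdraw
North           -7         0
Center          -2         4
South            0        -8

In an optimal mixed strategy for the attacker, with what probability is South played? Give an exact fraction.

3/7

Row minima: North → -7, Center → -2, South → -8; maximin = -2.
Column maxima: Reinforce → 0, Withdraw → 4; minimax = 0.
-2 ≠ 0, so there is no saddle point; optimal play is mixed.
North is strictly dominated by Center, so the attacker never plays it.
On the remaining 2×2 (Center, South vs Reinforce, Withdraw):
Let the attacker play Center with probability p. Expected payoff against Reinforce: (-2)p + 0(1−p) = −2p; against Withdraw: 4p + (-8)(1−p) = 12p − 8.
Setting these equal: −2p = 12p − 8 ⇒ −14p = -8 ⇒ p = 4/7, and the value is (-2)·(4/7) = -8/7.
For the defender: with q = P(Reinforce), equating Center's and South's payoffs gives −6q + 4 = 8q − 8 ⇒ q = 6/7.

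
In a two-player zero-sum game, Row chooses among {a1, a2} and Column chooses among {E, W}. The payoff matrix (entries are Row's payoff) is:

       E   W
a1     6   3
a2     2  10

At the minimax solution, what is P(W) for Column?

Row minima: a1 → 3, a2 → 2; maximin = 3.
Column maxima: E → 6, W → 10; minimax = 6.
3 ≠ 6, so there is no saddle point; optimal play is mixed.
Let Row play a1 with probability p. Expected payoff against E: 6p + 2(1−p) = 4p + 2; against W: 3p + 10(1−p) = −7p + 10.
Setting these equal: 4p + 2 = −7p + 10 ⇒ 11p = 8 ⇒ p = 8/11, and the value is (4)·(8/11) + 2 = 54/11.
For Column: with q = P(E), equating a1's and a2's payoffs gives 3q + 3 = −8q + 10 ⇒ q = 7/11.

4/11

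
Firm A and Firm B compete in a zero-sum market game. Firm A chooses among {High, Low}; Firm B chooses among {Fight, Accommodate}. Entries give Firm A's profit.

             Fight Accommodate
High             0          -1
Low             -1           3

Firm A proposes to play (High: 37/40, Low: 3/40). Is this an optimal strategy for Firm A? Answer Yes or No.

Against Fight this mix gives (37/40)·0 + (3/40)·(-1) = -3/40.
Against Accommodate this mix gives (37/40)·(-1) + (3/40)·3 = -7/10.
Firm B will play Accommodate, holding Firm A to -7/10. Shifting weight toward the row that does better against Accommodate would raise this floor (the equalizing mix achieves -1/5 against both Accommodate and Fight), so the proposed strategy is not optimal.

No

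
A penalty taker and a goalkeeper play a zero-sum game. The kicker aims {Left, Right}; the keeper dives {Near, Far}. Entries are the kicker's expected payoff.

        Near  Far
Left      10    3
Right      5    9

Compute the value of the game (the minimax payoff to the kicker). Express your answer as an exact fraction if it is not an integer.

Row minima: Left → 3, Right → 5; maximin = 5.
Column maxima: Near → 10, Far → 9; minimax = 9.
5 ≠ 9, so there is no saddle point; optimal play is mixed.
Let the kicker play Left with probability p. Expected payoff against Near: 10p + 5(1−p) = 5p + 5; against Far: 3p + 9(1−p) = −6p + 9.
Setting these equal: 5p + 5 = −6p + 9 ⇒ 11p = 4 ⇒ p = 4/11, and the value is (5)·(4/11) + 5 = 75/11.
For the keeper: with q = P(Near), equating Left's and Right's payoffs gives 7q + 3 = −4q + 9 ⇒ q = 6/11.

75/11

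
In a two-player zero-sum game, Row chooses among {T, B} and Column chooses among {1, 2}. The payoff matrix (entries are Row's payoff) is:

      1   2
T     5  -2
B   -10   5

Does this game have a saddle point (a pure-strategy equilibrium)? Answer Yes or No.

Row minima: T → -2, B → -10; maximin = -2.
Column maxima: 1 → 5, 2 → 5; minimax = 5.
-2 ≠ 5, so no pure-strategy equilibrium exists.

No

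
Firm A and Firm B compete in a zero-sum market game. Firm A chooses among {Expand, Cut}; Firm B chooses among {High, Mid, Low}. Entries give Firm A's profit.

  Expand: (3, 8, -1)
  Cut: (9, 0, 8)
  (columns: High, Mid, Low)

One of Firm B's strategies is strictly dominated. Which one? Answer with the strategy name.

High

Low holds Firm A's payoff strictly below High in every row: -1 < 3, 8 < 9.
So High is strictly dominated for Firm B.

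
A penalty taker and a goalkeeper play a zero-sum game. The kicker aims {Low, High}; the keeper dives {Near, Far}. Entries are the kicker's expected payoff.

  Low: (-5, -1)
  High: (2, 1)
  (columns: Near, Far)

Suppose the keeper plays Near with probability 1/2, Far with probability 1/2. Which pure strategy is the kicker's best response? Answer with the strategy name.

High

Expected payoff of Low: (1/2)·(-5) + (1/2)·(-1) = -3.
Expected payoff of High: (1/2)·2 + (1/2)·1 = 3/2.
The largest is 3/2, so the kicker's best response is High.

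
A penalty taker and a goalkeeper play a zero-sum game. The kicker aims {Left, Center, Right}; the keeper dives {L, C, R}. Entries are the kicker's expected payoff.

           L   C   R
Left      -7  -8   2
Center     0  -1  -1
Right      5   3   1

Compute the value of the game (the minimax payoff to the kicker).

Row minima: Left → -8, Center → -1, Right → 1; maximin = 1.
Column maxima: L → 5, C → 3, R → 2; minimax = 2.
1 ≠ 2, so there is no saddle point; optimal play is mixed.
Center is strictly dominated by Right, so the kicker never plays it.
L is strictly dominated by C (it gives the kicker strictly more in every row), so the keeper never plays it.
On the remaining 2×2 (Left, Right vs C, R):
Let the kicker play Left with probability p. Expected payoff against C: (-8)p + 3(1−p) = −11p + 3; against R: 2p + 1(1−p) = p + 1.
Setting these equal: −11p + 3 = p + 1 ⇒ −12p = -2 ⇒ p = 1/6, and the value is (-11)·(1/6) + 3 = 7/6.
For the keeper: with q = P(C), equating Left's and Right's payoffs gives −10q + 2 = 2q + 1 ⇒ q = 1/12.

7/6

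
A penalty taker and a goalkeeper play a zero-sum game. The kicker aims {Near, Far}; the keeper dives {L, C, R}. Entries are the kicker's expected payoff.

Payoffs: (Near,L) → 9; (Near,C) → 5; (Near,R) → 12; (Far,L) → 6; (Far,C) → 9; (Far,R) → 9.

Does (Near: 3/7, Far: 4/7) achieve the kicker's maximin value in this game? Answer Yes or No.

Yes

Against L this mix gives (3/7)·9 + (4/7)·6 = 51/7.
Against C this mix gives (3/7)·5 + (4/7)·9 = 51/7.
Against R this mix gives (3/7)·12 + (4/7)·9 = 72/7.
All of the keeper's active replies (L, C) yield 51/7, and no column does worse for the kicker. The mix makes the keeper indifferent and guarantees 51/7, so it is optimal.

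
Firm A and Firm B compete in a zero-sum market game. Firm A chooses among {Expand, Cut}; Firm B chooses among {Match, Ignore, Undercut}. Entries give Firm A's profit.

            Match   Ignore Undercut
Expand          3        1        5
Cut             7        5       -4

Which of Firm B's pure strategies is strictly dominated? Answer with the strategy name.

Match

Ignore holds Firm A's payoff strictly below Match in every row: 1 < 3, 5 < 7.
So Match is strictly dominated for Firm B.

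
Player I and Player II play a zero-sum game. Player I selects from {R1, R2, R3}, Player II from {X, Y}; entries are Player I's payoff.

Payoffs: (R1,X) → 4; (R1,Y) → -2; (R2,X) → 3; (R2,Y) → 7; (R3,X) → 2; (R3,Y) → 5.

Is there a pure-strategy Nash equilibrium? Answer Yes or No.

No

Row minima: R1 → -2, R2 → 3, R3 → 2; maximin = 3.
Column maxima: X → 4, Y → 7; minimax = 4.
3 ≠ 4, so no pure-strategy equilibrium exists.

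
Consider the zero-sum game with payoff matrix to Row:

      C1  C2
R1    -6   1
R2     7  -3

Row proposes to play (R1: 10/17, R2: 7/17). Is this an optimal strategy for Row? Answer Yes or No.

Yes

Against C1 this mix gives (10/17)·(-6) + (7/17)·7 = -11/17.
Against C2 this mix gives (10/17)·1 + (7/17)·(-3) = -11/17.
All of Column's active replies (C1, C2) yield -11/17, and no column does worse for Row. The mix makes Column indifferent and guarantees -11/17, so it is optimal.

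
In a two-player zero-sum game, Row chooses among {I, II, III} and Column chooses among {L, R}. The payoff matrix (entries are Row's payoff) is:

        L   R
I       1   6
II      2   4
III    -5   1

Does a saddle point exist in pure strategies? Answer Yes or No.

Row minima: I → 1, II → 2, III → -5; maximin = 2.
Column maxima: L → 2, R → 6; minimax = 2.
maximin = minimax = 2, so a saddle point exists.

Yes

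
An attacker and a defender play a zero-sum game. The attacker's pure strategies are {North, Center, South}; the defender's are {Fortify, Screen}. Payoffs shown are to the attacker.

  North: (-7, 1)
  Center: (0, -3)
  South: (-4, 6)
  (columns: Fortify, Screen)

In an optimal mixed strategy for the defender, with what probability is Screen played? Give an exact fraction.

Row minima: North → -7, Center → -3, South → -4; maximin = -3.
Column maxima: Fortify → 0, Screen → 6; minimax = 0.
-3 ≠ 0, so there is no saddle point; optimal play is mixed.
North is strictly dominated by South, so the attacker never plays it.
On the remaining 2×2 (Center, South vs Fortify, Screen):
Let the attacker play Center with probability p. Expected payoff against Fortify: 0p + (-4)(1−p) = 4p − 4; against Screen: (-3)p + 6(1−p) = −9p + 6.
Setting these equal: 4p − 4 = −9p + 6 ⇒ 13p = 10 ⇒ p = 10/13, and the value is (4)·(10/13) − 4 = -12/13.
For the defender: with q = P(Fortify), equating Center's and South's payoffs gives 3q − 3 = −10q + 6 ⇒ q = 9/13.

4/13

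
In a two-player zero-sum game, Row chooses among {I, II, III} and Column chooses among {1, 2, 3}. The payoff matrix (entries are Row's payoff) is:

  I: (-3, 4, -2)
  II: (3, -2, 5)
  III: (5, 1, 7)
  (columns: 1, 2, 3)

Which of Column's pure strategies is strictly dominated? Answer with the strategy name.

3

1 holds Row's payoff strictly below 3 in every row: -3 < -2, 3 < 5, 5 < 7.
So 3 is strictly dominated for Column.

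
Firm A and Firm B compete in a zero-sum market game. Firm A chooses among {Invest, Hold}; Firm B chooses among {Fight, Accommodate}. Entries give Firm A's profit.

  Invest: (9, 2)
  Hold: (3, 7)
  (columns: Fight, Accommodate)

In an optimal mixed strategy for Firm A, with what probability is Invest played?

4/11

Row minima: Invest → 2, Hold → 3; maximin = 3.
Column maxima: Fight → 9, Accommodate → 7; minimax = 7.
3 ≠ 7, so there is no saddle point; optimal play is mixed.
Let Firm A play Invest with probability p. Expected payoff against Fight: 9p + 3(1−p) = 6p + 3; against Accommodate: 2p + 7(1−p) = −5p + 7.
Setting these equal: 6p + 3 = −5p + 7 ⇒ 11p = 4 ⇒ p = 4/11, and the value is (6)·(4/11) + 3 = 57/11.
For Firm B: with q = P(Fight), equating Invest's and Hold's payoffs gives 7q + 2 = −4q + 7 ⇒ q = 5/11.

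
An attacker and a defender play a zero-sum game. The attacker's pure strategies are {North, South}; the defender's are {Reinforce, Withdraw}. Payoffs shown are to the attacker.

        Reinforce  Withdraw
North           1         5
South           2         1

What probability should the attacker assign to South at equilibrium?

Row minima: North → 1, South → 1; maximin = 1.
Column maxima: Reinforce → 2, Withdraw → 5; minimax = 2.
1 ≠ 2, so there is no saddle point; optimal play is mixed.
Let the attacker play North with probability p. Expected payoff against Reinforce: 1p + 2(1−p) = −p + 2; against Withdraw: 5p + 1(1−p) = 4p + 1.
Setting these equal: −p + 2 = 4p + 1 ⇒ −5p = -1 ⇒ p = 1/5, and the value is (-1)·(1/5) + 2 = 9/5.
For the defender: with q = P(Reinforce), equating North's and South's payoffs gives −4q + 5 = q + 1 ⇒ q = 4/5.

4/5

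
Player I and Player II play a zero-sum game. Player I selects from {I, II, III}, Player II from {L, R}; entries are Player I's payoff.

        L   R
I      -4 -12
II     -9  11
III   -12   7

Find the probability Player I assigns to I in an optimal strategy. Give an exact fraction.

5/7

Row minima: I → -12, II → -9, III → -12; maximin = -9.
Column maxima: L → -4, R → 11; minimax = -4.
-9 ≠ -4, so there is no saddle point; optimal play is mixed.
III is strictly dominated by II, so Player I never plays it.
On the remaining 2×2 (I, II vs L, R):
Let Player I play I with probability p. Expected payoff against L: (-4)p + (-9)(1−p) = 5p − 9; against R: (-12)p + 11(1−p) = −23p + 11.
Setting these equal: 5p − 9 = −23p + 11 ⇒ 28p = 20 ⇒ p = 5/7, and the value is (5)·(5/7) − 9 = -38/7.
For Player II: with q = P(L), equating I's and II's payoffs gives 8q − 12 = −20q + 11 ⇒ q = 23/28.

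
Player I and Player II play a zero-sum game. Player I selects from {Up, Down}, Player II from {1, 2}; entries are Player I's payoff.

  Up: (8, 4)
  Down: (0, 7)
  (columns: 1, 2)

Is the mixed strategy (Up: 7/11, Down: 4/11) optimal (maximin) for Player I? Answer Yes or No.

Against 1 this mix gives (7/11)·8 + (4/11)·0 = 56/11.
Against 2 this mix gives (7/11)·4 + (4/11)·7 = 56/11.
All of Player II's active replies (1, 2) yield 56/11, and no column does worse for Player I. The mix makes Player II indifferent and guarantees 56/11, so it is optimal.

Yes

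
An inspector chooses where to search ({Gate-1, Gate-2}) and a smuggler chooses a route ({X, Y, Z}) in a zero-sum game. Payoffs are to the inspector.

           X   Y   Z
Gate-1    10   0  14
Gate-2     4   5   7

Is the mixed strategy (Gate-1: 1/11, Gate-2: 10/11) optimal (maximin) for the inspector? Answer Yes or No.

Yes

Against X this mix gives (1/11)·10 + (10/11)·4 = 50/11.
Against Y this mix gives (1/11)·0 + (10/11)·5 = 50/11.
Against Z this mix gives (1/11)·14 + (10/11)·7 = 84/11.
All of the smuggler's active replies (X, Y) yield 50/11, and no column does worse for the inspector. The mix makes the smuggler indifferent and guarantees 50/11, so it is optimal.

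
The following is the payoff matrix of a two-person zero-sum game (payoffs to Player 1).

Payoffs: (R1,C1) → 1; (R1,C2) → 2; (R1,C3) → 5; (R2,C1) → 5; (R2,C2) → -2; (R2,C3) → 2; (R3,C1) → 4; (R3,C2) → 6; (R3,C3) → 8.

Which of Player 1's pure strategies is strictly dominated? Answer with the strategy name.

R3 gives a strictly higher payoff than R1 against every column: 4 > 1, 6 > 2, 8 > 5.
So R1 is strictly dominated and Player 1 never plays it.

R1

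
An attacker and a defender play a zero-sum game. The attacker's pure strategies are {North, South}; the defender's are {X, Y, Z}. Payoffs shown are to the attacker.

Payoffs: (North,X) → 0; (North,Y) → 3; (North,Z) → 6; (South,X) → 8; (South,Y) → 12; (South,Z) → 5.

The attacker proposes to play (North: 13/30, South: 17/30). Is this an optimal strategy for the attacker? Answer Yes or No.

No

Against X this mix gives (13/30)·0 + (17/30)·8 = 68/15.
Against Y this mix gives (13/30)·3 + (17/30)·12 = 81/10.
Against Z this mix gives (13/30)·6 + (17/30)·5 = 163/30.
The defender will play X, holding the attacker to 68/15. Shifting weight toward the row that does better against X would raise this floor (the equalizing mix achieves 16/3 against both X and Z), so the proposed strategy is not optimal.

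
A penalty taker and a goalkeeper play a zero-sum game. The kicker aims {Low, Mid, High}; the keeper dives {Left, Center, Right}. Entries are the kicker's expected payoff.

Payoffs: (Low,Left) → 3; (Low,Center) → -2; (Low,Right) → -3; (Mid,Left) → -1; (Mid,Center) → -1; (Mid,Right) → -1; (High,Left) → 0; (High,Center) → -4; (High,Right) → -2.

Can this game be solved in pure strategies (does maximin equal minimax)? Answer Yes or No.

Row minima: Low → -3, Mid → -1, High → -4; maximin = -1.
Column maxima: Left → 3, Center → -1, Right → -1; minimax = -1.
maximin = minimax = -1, so a saddle point exists.

Yes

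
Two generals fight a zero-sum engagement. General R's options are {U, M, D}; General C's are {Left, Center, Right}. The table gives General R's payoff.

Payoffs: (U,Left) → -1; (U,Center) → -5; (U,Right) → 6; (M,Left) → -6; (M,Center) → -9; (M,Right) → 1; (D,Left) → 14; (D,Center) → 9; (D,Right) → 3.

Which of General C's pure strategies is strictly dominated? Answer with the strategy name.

Left

Center holds General R's payoff strictly below Left in every row: -5 < -1, -9 < -6, 9 < 14.
So Left is strictly dominated for General C.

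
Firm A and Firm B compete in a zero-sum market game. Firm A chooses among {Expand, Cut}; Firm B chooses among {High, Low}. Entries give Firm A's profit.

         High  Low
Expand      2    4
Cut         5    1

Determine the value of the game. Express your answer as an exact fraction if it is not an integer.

Row minima: Expand → 2, Cut → 1; maximin = 2.
Column maxima: High → 5, Low → 4; minimax = 4.
2 ≠ 4, so there is no saddle point; optimal play is mixed.
Let Firm A play Expand with probability p. Expected payoff against High: 2p + 5(1−p) = −3p + 5; against Low: 4p + 1(1−p) = 3p + 1.
Setting these equal: −3p + 5 = 3p + 1 ⇒ −6p = -4 ⇒ p = 2/3, and the value is (-3)·(2/3) + 5 = 3.
For Firm B: with q = P(High), equating Expand's and Cut's payoffs gives −2q + 4 = 4q + 1 ⇒ q = 1/2.

3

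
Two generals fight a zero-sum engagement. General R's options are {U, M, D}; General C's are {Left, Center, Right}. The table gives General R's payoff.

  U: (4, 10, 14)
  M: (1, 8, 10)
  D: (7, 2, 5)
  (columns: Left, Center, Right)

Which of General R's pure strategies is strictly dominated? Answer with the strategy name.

U gives a strictly higher payoff than M against every column: 4 > 1, 10 > 8, 14 > 10.
So M is strictly dominated and General R never plays it.

M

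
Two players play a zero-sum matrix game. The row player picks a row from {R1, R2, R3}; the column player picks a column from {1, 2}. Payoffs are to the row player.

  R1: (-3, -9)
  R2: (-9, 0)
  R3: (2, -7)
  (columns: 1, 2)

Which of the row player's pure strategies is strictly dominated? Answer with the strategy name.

R3 gives a strictly higher payoff than R1 against every column: 2 > -3, -7 > -9.
So R1 is strictly dominated and the row player never plays it.

R1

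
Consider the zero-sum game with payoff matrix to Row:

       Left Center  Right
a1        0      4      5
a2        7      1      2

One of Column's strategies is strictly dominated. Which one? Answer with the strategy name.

Center holds Row's payoff strictly below Right in every row: 4 < 5, 1 < 2.
So Right is strictly dominated for Column.

Right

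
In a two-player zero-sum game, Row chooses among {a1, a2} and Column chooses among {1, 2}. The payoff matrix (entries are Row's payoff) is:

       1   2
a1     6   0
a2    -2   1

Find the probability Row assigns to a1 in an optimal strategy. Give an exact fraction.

Row minima: a1 → 0, a2 → -2; maximin = 0.
Column maxima: 1 → 6, 2 → 1; minimax = 1.
0 ≠ 1, so there is no saddle point; optimal play is mixed.
Let Row play a1 with probability p. Expected payoff against 1: 6p + (-2)(1−p) = 8p − 2; against 2: 0p + 1(1−p) = −p + 1.
Setting these equal: 8p − 2 = −p + 1 ⇒ 9p = 3 ⇒ p = 1/3, and the value is (8)·(1/3) − 2 = 2/3.
For Column: with q = P(1), equating a1's and a2's payoffs gives 6q = −3q + 1 ⇒ q = 1/9.

1/3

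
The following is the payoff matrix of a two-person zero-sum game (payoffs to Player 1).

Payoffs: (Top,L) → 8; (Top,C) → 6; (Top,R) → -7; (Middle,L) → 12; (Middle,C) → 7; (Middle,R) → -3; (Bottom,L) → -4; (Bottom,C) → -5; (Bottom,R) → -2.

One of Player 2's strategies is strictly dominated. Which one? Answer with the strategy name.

C holds Player 1's payoff strictly below L in every row: 6 < 8, 7 < 12, -5 < -4.
So L is strictly dominated for Player 2.

L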